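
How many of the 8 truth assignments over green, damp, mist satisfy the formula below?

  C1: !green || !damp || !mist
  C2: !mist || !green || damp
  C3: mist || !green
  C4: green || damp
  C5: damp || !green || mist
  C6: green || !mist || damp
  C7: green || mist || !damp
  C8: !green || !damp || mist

There are 2^3 = 8 truth assignments over (green, damp, mist).
Check each against the 8 clauses (columns in the order green, damp, mist):
  F F F  ✗ fails (green || damp)
  F F T  ✗ fails (green || damp)
  F T F  ✗ fails (green || mist || !damp)
  F T T  ✓ satisfies all
  T F F  ✗ fails (mist || !green)
  T F T  ✗ fails (!mist || !green || damp)
  T T F  ✗ fails (mist || !green)
  T T T  ✗ fails (!green || !damp || !mist)
1 of the 8 rows is a model.

1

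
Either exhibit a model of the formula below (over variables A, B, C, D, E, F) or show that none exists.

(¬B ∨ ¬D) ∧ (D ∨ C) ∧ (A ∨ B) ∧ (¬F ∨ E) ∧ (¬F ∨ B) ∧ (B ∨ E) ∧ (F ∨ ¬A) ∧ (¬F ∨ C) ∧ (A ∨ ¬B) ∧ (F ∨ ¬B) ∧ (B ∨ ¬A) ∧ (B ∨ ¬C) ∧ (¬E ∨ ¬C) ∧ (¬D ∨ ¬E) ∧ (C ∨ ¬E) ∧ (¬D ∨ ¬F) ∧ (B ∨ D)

Case B = False:
The clause (A) is unit, so A = True.
But (¬A) is also a unit clause — contradiction.
So B must be the other value — set B = True.
The clause (¬D) is unit, so D = False.
The clause (C) is unit, so C = True.
The clause (A) is unit, so A = True.
The clause (F) is unit, so F = True.
The clause (E) is unit, so E = True.
But (¬E) is also a unit clause — contradiction.
Either choice for B ends in contradiction.

UNSATISFIABLE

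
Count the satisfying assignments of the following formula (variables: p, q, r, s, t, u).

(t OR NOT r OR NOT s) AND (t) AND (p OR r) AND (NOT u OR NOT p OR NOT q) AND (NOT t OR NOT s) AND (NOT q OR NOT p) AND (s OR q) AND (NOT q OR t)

There are 2^6 = 64 truth assignments over (p, q, r, s, t, u).
Split on t. With t = true, the clauses containing t are satisfied and NOT t drops from the rest; 2 of the 2^5 = 32 assignments to the other variables satisfy what remains.
With t = false, by the same count on the reduced clause set, 0 assignments work.
(One model: p=F, q=T, r=T, s=F, t=T, u=F.)
Total: 2 + 0 = 2.

2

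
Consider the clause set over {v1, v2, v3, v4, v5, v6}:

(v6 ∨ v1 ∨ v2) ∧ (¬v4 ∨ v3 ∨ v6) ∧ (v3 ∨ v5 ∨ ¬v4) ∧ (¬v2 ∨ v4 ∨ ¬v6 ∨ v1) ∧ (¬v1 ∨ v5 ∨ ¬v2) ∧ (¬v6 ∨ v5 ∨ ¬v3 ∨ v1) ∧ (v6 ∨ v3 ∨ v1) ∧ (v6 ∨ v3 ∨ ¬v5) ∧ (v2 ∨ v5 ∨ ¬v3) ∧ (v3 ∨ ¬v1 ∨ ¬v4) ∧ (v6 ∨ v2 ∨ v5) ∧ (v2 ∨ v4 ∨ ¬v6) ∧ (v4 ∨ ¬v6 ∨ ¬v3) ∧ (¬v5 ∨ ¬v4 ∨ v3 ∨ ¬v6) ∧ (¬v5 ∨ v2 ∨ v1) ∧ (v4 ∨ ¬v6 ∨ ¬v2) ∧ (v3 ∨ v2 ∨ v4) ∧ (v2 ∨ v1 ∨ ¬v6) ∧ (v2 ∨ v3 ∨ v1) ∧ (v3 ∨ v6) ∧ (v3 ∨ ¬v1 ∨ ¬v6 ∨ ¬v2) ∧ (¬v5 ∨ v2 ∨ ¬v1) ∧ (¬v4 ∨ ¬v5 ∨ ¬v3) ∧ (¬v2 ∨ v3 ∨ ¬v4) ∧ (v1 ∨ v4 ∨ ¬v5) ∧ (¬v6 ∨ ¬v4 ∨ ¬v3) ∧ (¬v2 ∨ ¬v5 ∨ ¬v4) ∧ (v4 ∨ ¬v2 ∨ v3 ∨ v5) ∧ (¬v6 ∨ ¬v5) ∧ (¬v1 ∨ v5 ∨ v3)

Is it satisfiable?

Yes

Branch on v3: set v3 = True.
Branch on v2: set v2 = True.
Branch on v1: set v1 = True.
From the singleton clause (v5), v5 = True.
From the singleton clause (¬v4), v4 = False.
From the singleton clause (¬v6), v6 = False.
This assignment satisfies each clause.
A satisfying assignment: v1: True,  v2: True,  v3: True,  v4: False,  v5: True,  v6: False.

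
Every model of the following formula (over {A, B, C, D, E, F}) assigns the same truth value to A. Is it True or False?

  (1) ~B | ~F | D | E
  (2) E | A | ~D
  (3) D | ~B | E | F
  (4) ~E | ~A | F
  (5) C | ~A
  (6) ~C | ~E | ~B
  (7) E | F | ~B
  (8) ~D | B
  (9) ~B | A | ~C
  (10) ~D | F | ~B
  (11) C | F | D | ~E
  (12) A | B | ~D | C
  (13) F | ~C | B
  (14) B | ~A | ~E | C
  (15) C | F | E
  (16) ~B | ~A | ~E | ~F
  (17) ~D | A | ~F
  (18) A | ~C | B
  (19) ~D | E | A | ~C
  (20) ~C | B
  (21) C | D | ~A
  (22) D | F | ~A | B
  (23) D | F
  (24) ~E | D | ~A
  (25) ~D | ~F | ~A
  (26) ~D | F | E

Suppose A = 1.
Unit clause (C) forces C = 1.
Unit clause (B) forces B = 1.
Unit clause (~E) forces E = 0.
Unit clause (F) forces F = 1.
Unit clause (D) forces D = 1.
But (~D) is also a unit clause — contradiction.
So every satisfying assignment has A = False.

False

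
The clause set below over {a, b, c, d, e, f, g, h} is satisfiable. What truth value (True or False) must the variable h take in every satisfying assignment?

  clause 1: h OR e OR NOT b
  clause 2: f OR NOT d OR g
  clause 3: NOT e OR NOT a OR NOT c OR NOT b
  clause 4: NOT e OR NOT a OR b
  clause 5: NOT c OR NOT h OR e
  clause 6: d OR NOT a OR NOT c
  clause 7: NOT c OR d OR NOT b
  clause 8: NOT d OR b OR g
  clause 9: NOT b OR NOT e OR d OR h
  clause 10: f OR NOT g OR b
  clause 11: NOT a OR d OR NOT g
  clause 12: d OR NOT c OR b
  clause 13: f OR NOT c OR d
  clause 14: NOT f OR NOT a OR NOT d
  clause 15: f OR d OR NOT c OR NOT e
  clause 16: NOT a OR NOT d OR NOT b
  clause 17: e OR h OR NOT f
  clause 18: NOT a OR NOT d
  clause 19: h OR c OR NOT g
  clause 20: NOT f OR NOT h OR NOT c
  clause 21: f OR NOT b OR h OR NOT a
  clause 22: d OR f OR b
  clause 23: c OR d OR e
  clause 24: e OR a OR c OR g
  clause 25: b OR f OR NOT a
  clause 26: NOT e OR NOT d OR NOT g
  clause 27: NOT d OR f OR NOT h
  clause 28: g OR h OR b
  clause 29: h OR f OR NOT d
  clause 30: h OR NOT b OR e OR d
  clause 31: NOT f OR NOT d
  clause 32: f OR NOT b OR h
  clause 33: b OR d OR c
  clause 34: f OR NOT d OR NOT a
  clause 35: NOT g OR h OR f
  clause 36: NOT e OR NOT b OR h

Suppose h = false.
Case e = true:
From the singleton clause (NOT b), b = false.
From the singleton clause (NOT a), a = false.
From the singleton clause (g), g = true.
From the singleton clause (f), f = true.
From the singleton clause (c), c = true.
From the singleton clause (d), d = true.
That conflicts with the unit clause (NOT d).
So e must be the other value — set e = false.
From the singleton clause (NOT b), b = false.
From the singleton clause (NOT f), f = false.
From the singleton clause (NOT g), g = false.
That conflicts with the unit clause (g).
Both values of e lead to a conflict.
So every satisfying assignment has h = True.

True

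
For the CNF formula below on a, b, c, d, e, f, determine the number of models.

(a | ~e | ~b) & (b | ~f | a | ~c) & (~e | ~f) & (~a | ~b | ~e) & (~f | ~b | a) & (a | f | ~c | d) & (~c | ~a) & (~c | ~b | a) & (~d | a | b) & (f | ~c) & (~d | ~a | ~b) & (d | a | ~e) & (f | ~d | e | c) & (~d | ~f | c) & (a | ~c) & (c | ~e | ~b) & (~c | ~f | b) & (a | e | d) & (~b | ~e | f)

There are 2^6 = 64 truth assignments over (a, b, c, d, e, f).
Split on e. With e = 1, the clauses containing e are satisfied and ~e drops from the rest; 2 of the 2^5 = 32 assignments to the other variables satisfy what remains.
With e = 0, by the same count on the reduced clause set, 4 assignments work.
(One model: a=T, b=F, c=F, d=F, e=F, f=F.)
Total: 2 + 4 = 6.

6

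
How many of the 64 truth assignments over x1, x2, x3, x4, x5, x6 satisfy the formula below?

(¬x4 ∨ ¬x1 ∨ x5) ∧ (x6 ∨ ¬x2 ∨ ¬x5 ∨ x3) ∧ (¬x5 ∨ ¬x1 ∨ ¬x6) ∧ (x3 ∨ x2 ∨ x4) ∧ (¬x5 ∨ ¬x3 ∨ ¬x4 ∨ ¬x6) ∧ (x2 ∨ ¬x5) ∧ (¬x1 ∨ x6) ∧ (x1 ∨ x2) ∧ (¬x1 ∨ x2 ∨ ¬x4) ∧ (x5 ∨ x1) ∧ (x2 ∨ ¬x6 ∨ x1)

8

There are 2^6 = 64 truth assignments over (x1, x2, x3, x4, x5, x6).
Split on x5. With x5 = True, the clauses containing x5 are satisfied and ¬x5 drops from the rest; 5 of the 2^5 = 32 assignments to the other variables satisfy what remains.
With x5 = False, by the same count on the reduced clause set, 3 assignments work.
Total: 5 + 3 = 8.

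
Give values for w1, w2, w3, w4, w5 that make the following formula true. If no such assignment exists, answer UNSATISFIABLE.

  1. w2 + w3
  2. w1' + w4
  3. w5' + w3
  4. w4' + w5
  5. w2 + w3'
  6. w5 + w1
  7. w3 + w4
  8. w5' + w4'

w1 ↦ 0, w2 ↦ 1, w3 ↦ 1, w4 ↦ 0, w5 ↦ 1

Case w2 = 1:
Case w1 = 0:
From the singleton clause (w5), w5 = 1.
From the singleton clause (w3), w3 = 1.
From the singleton clause (w4'), w4 = 0.
All clauses are satisfied.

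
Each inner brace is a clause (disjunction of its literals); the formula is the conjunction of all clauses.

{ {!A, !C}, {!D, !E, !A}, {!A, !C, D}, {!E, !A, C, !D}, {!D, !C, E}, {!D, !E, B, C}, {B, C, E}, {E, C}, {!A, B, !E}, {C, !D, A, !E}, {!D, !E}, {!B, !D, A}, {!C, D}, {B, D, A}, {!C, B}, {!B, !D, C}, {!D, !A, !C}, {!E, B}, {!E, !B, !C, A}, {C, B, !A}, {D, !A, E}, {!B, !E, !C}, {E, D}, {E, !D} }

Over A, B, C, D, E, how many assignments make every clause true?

There are 2^5 = 32 truth assignments over (A, B, C, D, E).
Split on B. With B = true, the clauses containing B are satisfied and !B drops from the rest; 2 of the 2^4 = 16 assignments to the other variables satisfy what remains.
With B = false, by the same count on the reduced clause set, 0 assignments work.
(One model: A=F, B=T, C=F, D=F, E=T.)
Total: 2 + 0 = 2.

2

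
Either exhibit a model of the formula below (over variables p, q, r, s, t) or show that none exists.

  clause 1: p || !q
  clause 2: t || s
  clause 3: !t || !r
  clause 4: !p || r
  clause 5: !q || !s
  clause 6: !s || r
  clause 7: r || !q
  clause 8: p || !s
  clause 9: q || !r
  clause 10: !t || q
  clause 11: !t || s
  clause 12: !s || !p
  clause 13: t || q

Suppose p = true.
The clause (r) is unit, so r = true.
The clause (!t) is unit, so t = false.
The clause (s) is unit, so s = true.
But (!s) is also a unit clause — contradiction.
So p must be the other value — set p = false.
The clause (!q) is unit, so q = false.
The clause (!s) is unit, so s = false.
The clause (t) is unit, so t = true.
But (!t) is also a unit clause — contradiction.
Both values of p lead to a conflict.

UNSATISFIABLE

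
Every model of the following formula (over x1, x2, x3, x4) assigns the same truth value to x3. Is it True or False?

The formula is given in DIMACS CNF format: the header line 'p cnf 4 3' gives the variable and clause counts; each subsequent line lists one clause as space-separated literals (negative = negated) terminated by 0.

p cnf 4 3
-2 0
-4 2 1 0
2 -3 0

False

Suppose x3 = True.
The clause (¬x2) is unit, so x2 = False.
But (x2) is also a unit clause — contradiction.
So every satisfying assignment has x3 = False.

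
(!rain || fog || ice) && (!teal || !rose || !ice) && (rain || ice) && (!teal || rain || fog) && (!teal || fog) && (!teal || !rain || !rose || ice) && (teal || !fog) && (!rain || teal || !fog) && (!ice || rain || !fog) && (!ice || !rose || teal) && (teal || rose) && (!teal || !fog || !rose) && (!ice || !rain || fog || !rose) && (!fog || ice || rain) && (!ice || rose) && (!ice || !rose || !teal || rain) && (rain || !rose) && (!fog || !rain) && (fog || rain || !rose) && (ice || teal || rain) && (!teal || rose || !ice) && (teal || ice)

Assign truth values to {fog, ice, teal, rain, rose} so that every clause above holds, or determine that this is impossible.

Branch on rain: set rain = true.
Unit clause (!fog) forces fog = false.
Unit clause (ice) forces ice = true.
Unit clause (!teal) forces teal = false.
Unit clause (!rose) forces rose = false.
Now (rose) is unsatisfied and unit — conflict.
That branch fails; take rain = false instead.
Unit clause (ice) forces ice = true.
Unit clause (!fog) forces fog = false.
Unit clause (!teal) forces teal = false.
Unit clause (!rose) forces rose = false.
Now (rose) is unsatisfied and unit — conflict.
Neither rain = true nor rain = false works.

UNSATISFIABLE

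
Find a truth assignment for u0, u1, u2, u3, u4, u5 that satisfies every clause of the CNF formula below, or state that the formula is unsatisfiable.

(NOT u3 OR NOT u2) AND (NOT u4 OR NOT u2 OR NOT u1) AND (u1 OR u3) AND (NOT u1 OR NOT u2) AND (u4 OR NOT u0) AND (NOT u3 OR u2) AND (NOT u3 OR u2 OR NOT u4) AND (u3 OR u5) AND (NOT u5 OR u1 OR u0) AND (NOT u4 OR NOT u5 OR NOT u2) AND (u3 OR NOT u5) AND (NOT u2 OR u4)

UNSATISFIABLE

Try u3 = false.
From the singleton clause (u1), u1 = true.
From the singleton clause (NOT u2), u2 = false.
From the singleton clause (u5), u5 = true.
That conflicts with the unit clause (NOT u5).
So u3 must be the other value — set u3 = true.
From the singleton clause (NOT u2), u2 = false.
That conflicts with the unit clause (u2).
Neither u3 = true nor u3 = false works.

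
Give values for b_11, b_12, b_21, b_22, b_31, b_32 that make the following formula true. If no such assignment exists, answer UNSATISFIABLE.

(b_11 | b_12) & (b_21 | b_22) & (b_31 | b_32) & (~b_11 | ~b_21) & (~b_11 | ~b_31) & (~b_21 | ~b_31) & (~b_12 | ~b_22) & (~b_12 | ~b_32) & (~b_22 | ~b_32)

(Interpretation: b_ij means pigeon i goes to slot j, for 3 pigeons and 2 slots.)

Branch on b_11: set b_11 = 1.
From the singleton clause (~b_21), b_21 = 0.
From the singleton clause (b_22), b_22 = 1.
From the singleton clause (~b_31), b_31 = 0.
From the singleton clause (b_32), b_32 = 1.
Now (~b_32) is unsatisfied and unit — conflict.
That branch fails; take b_11 = 0 instead.
From the singleton clause (b_12), b_12 = 1.
From the singleton clause (~b_22), b_22 = 0.
From the singleton clause (b_21), b_21 = 1.
From the singleton clause (~b_31), b_31 = 0.
From the singleton clause (b_32), b_32 = 1.
Now (~b_32) is unsatisfied and unit — conflict.
Both values of b_11 lead to a conflict.

UNSATISFIABLE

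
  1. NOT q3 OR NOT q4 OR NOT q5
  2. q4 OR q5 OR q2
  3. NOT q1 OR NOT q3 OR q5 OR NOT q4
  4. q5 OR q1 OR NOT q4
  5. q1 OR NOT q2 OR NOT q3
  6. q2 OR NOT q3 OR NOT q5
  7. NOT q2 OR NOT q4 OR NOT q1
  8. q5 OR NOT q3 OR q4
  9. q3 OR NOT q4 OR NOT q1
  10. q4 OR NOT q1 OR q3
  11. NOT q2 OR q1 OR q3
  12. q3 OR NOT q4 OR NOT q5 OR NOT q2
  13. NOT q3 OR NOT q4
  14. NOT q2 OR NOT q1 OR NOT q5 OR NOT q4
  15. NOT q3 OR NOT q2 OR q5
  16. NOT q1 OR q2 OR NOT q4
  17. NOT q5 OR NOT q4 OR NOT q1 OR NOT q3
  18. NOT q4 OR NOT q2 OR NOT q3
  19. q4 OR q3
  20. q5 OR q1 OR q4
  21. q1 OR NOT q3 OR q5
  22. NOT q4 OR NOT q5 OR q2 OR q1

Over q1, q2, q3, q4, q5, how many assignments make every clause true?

1

There are 2^5 = 32 truth assignments over (q1, q2, q3, q4, q5).
Split on q2. With q2 = true, the clauses containing q2 are satisfied and NOT q2 drops from the rest; 1 of the 2^4 = 16 assignments to the other variables satisfy what remains.
With q2 = false, by the same count on the reduced clause set, 0 assignments work.
(One model: q1=T, q2=T, q3=T, q4=F, q5=T.)
Total: 1 + 0 = 1.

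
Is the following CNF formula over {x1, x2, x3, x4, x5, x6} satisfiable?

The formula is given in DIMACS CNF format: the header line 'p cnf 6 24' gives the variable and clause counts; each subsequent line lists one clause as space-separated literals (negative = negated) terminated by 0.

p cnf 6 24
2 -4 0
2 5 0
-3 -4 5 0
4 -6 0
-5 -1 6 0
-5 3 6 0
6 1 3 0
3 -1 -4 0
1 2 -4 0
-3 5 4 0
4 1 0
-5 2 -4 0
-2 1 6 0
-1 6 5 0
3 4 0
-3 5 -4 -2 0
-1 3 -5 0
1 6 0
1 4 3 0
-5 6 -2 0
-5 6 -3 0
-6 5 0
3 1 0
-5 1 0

Case x2 = True:
Case x4 = True:
Case x3 = True:
Unit clause (x5) forces x5 = True.
Unit clause (x6) forces x6 = True.
Unit clause (x1) forces x1 = True.
This assignment satisfies each clause.
A satisfying assignment: x1 ↦ True,  x2 ↦ True,  x3 ↦ True,  x4 ↦ True,  x5 ↦ True,  x6 ↦ True.

Yes, satisfiable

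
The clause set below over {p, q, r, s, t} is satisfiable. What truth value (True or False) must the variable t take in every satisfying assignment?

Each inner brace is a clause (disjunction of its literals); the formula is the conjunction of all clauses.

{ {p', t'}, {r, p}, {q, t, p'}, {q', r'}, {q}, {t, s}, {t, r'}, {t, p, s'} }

Suppose t = 1.
From the singleton clause (p'), p = 0.
From the singleton clause (r), r = 1.
From the singleton clause (q'), q = 0.
That conflicts with the unit clause (q).
So every satisfying assignment has t = False.

False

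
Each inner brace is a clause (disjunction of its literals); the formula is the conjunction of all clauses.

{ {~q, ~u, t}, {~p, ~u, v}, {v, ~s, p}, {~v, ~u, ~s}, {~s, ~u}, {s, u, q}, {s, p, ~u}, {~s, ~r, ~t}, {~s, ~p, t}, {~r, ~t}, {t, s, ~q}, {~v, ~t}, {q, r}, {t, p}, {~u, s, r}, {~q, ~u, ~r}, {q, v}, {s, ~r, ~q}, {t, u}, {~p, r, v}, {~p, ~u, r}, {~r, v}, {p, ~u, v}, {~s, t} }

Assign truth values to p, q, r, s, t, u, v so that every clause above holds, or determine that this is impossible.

p: 1,  q: 0,  r: 1,  s: 0,  t: 0,  u: 1,  v: 1

Suppose s = 0.
Suppose u = 1.
From the singleton clause (p), p = 1.
From the singleton clause (v), v = 1.
From the singleton clause (~t), t = 0.
From the singleton clause (~q), q = 0.
From the singleton clause (r), r = 1.
Every clause now holds.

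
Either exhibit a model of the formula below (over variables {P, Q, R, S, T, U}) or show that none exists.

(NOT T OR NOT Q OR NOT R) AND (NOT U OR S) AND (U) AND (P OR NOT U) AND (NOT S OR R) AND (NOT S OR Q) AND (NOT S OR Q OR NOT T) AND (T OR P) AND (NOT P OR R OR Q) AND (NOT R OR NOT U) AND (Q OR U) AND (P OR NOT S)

UNSATISFIABLE

From the singleton clause (U), U = true.
From the singleton clause (S), S = true.
From the singleton clause (P), P = true.
From the singleton clause (R), R = true.
Now (NOT R) is unsatisfied and unit — conflict.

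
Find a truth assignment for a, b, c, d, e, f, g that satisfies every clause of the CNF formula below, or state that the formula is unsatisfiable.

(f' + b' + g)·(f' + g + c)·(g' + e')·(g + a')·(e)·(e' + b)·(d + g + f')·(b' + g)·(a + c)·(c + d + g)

UNSATISFIABLE

The clause (e) is unit, so e = 1.
The clause (g') is unit, so g = 0.
The clause (a') is unit, so a = 0.
The clause (b) is unit, so b = 1.
Now (b') is unsatisfied and unit — conflict.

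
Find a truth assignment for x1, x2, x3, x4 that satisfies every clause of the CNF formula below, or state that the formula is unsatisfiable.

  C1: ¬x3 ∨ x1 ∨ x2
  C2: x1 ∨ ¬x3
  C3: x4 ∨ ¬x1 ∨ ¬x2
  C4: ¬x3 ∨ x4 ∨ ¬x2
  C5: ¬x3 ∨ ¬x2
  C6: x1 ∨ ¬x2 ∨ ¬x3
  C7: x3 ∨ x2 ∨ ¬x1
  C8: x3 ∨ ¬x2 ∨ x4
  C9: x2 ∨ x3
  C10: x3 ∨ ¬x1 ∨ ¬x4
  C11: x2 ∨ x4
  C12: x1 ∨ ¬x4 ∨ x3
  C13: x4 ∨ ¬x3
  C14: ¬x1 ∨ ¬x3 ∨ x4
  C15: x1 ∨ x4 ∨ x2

x1 ↦ True; x2 ↦ False; x3 ↦ True; x4 ↦ True

Suppose x1 = True.
Suppose x4 = True.
Unit clause (x3) forces x3 = True.
Unit clause (¬x2) forces x2 = False.
All clauses are satisfied.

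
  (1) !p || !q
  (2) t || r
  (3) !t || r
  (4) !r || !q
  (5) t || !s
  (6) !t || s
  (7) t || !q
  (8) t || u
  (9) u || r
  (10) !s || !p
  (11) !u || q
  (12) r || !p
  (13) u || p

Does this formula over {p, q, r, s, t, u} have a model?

Case p = false:
(u) alone gives u = true.
(q) alone gives q = true.
(!r) alone gives r = false.
(t) alone gives t = true.
But (!t) is also a unit clause — contradiction.
Undo p and try p = true.
(!q) alone gives q = false.
(!s) alone gives s = false.
(!t) alone gives t = false.
(r) alone gives r = true.
(u) alone gives u = true.
But (!u) is also a unit clause — contradiction.
Either choice for p ends in contradiction.
No assignment satisfies every clause.

No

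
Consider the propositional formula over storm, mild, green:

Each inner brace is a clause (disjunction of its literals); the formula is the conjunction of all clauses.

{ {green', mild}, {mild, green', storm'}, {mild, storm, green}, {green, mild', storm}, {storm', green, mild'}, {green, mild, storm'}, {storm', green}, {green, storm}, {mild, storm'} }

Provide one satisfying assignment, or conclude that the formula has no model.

Branch on green: set green = 1.
(mild) alone gives mild = 1.
All clauses hold; storm can take either value.

storm: 1, mild: 1, green: 1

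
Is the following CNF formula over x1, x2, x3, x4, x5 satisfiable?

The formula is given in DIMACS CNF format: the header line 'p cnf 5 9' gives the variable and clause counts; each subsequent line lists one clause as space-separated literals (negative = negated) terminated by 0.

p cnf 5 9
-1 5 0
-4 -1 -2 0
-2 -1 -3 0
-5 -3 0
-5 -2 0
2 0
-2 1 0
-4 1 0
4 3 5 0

No, unsatisfiable

From the singleton clause (x2), x2 = True.
From the singleton clause (¬x5), x5 = False.
From the singleton clause (¬x1), x1 = False.
But (x1) is also a unit clause — contradiction.
No assignment satisfies every clause.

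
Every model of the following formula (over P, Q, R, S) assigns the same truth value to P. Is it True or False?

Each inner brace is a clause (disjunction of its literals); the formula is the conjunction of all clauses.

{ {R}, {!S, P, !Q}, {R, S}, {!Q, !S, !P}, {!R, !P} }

False

Suppose P = true.
(R) alone gives R = true.
Now (!R) is unsatisfied and unit — conflict.
So every satisfying assignment has P = False.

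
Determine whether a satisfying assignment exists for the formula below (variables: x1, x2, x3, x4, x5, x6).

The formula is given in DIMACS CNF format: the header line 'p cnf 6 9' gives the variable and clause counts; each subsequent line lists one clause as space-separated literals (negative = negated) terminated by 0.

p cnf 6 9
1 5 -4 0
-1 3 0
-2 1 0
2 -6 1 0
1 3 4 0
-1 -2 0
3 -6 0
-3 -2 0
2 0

From the singleton clause (x2), x2 = True.
From the singleton clause (x1), x1 = True.
But (¬x1) is also a unit clause — contradiction.
No assignment satisfies every clause.

No, unsatisfiable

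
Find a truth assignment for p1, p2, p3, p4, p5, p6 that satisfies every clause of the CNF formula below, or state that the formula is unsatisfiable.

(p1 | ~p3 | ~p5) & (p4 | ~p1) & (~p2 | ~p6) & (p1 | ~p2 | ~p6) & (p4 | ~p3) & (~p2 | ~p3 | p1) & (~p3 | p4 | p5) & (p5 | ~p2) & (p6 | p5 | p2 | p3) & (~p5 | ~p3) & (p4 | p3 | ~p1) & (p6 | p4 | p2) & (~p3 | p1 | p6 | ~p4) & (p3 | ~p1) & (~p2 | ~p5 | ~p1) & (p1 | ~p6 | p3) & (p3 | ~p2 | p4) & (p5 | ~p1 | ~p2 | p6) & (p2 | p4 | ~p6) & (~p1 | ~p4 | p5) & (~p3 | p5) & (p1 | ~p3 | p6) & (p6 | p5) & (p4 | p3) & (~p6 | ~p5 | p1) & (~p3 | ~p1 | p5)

Try p4 = 1.
Try p2 = 0.
Try p5 = 1.
(~p3) alone gives p3 = 0.
(~p1) alone gives p1 = 0.
(~p6) alone gives p6 = 0.
This assignment satisfies each clause.

p1 ↦ 0, p2 ↦ 0, p3 ↦ 0, p4 ↦ 1, p5 ↦ 1, p6 ↦ 0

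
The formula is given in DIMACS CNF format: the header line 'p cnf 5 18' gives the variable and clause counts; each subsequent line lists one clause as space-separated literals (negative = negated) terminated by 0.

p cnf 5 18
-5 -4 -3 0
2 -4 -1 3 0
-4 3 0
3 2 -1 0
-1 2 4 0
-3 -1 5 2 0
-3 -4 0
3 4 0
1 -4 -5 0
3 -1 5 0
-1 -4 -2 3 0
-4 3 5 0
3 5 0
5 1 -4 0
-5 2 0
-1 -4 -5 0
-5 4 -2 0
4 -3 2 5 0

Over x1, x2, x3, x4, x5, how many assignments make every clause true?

There are 2^5 = 32 truth assignments over (x1, x2, x3, x4, x5).
Split on x1. With x1 = True, the clauses containing x1 are satisfied and ¬x1 drops from the rest; 1 of the 2^4 = 16 assignments to the other variables satisfy what remains.
With x1 = False, by the same count on the reduced clause set, 1 assignment works.
Total: 1 + 1 = 2.

2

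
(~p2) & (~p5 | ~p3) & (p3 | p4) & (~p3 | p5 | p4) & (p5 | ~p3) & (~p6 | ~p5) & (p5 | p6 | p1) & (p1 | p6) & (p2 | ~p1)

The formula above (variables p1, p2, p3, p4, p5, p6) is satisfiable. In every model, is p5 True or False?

False

Suppose p5 = 1.
The clause (~p2) is unit, so p2 = 0.
The clause (~p3) is unit, so p3 = 0.
The clause (p4) is unit, so p4 = 1.
The clause (~p6) is unit, so p6 = 0.
The clause (p1) is unit, so p1 = 1.
Now (~p1) is unsatisfied and unit — conflict.
So every satisfying assignment has p5 = False.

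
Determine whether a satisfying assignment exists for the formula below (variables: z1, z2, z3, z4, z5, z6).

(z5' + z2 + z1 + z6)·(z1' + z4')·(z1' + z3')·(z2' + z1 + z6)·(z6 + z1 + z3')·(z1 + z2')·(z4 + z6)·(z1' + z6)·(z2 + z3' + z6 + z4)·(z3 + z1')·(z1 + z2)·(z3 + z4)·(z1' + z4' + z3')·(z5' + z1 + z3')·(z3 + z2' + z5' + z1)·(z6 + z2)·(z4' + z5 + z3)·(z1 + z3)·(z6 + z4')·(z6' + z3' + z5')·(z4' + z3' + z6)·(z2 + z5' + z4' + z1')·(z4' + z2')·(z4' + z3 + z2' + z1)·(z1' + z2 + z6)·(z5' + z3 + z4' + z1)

Suppose z1 = 0.
Unit clause (z2') forces z2 = 0.
That conflicts with the unit clause (z2).
Undo z1 and try z1 = 1.
Unit clause (z4') forces z4 = 0.
Unit clause (z3') forces z3 = 0.
That conflicts with the unit clause (z3).
Both values of z1 lead to a conflict.
No assignment satisfies every clause.

No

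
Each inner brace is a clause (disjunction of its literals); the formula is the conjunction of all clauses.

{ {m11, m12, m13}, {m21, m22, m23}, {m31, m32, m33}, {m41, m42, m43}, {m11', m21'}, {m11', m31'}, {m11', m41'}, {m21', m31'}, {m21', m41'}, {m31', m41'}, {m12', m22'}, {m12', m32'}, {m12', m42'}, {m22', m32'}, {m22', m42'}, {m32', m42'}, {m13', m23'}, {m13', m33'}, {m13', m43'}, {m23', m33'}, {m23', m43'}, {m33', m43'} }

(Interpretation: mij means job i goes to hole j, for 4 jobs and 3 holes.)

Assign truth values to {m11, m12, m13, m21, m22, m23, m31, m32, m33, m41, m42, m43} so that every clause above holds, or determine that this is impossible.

Branch on m11: set m11 = 0.
Branch on m12: set m12 = 1.
Unit clause (m22') forces m22 = 0.
Unit clause (m32') forces m32 = 0.
Unit clause (m42') forces m42 = 0.
Branch on m21: set m21 = 1.
Unit clause (m31') forces m31 = 0.
Unit clause (m33) forces m33 = 1.
Unit clause (m41') forces m41 = 0.
Unit clause (m43) forces m43 = 1.
Now (m43') is unsatisfied and unit — conflict.
Undo m21 and try m21 = 0.
Unit clause (m23) forces m23 = 1.
Unit clause (m13') forces m13 = 0.
Unit clause (m33') forces m33 = 0.
Unit clause (m31) forces m31 = 1.
Unit clause (m41') forces m41 = 0.
Unit clause (m43) forces m43 = 1.
Now (m43') is unsatisfied and unit — conflict.
Either choice for m21 ends in contradiction.
Undo m12 and try m12 = 0.
Unit clause (m13) forces m13 = 1.
Unit clause (m23') forces m23 = 0.
Unit clause (m33') forces m33 = 0.
Unit clause (m43') forces m43 = 0.
Branch on m21: set m21 = 1.
Unit clause (m31') forces m31 = 0.
Unit clause (m32) forces m32 = 1.
Unit clause (m41') forces m41 = 0.
Unit clause (m42) forces m42 = 1.
Now (m42') is unsatisfied and unit — conflict.
Undo m21 and try m21 = 0.
Unit clause (m22) forces m22 = 1.
Unit clause (m32') forces m32 = 0.
Unit clause (m31) forces m31 = 1.
Unit clause (m41') forces m41 = 0.
Unit clause (m42) forces m42 = 1.
Now (m42') is unsatisfied and unit — conflict.
Either choice for m21 ends in contradiction.
Either choice for m12 ends in contradiction.
Undo m11 and try m11 = 1.
Unit clause (m21') forces m21 = 0.
Unit clause (m31') forces m31 = 0.
Unit clause (m41') forces m41 = 0.
Branch on m22: set m22 = 1.
Unit clause (m12') forces m12 = 0.
Unit clause (m32') forces m32 = 0.
Unit clause (m33) forces m33 = 1.
Unit clause (m42') forces m42 = 0.
Unit clause (m43) forces m43 = 1.
Now (m43') is unsatisfied and unit — conflict.
Undo m22 and try m22 = 0.
Unit clause (m23) forces m23 = 1.
Unit clause (m13') forces m13 = 0.
Unit clause (m33') forces m33 = 0.
Unit clause (m32) forces m32 = 1.
Unit clause (m12') forces m12 = 0.
Unit clause (m42') forces m42 = 0.
Unit clause (m43) forces m43 = 1.
Now (m43') is unsatisfied and unit — conflict.
Either choice for m22 ends in contradiction.
Either choice for m11 ends in contradiction.

UNSATISFIABLE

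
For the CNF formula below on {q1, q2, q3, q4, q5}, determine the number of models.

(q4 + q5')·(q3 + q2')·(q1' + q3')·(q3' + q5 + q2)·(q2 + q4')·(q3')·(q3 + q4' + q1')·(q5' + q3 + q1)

2

There are 2^5 = 32 truth assignments over (q1, q2, q3, q4, q5).
Split on q2. With q2 = 1, the clauses containing q2 are satisfied and q2' drops from the rest; 0 of the 2^4 = 16 assignments to the other variables satisfy what remains.
With q2 = 0, by the same count on the reduced clause set, 2 assignments work.
(One model: q1=F, q2=F, q3=F, q4=F, q5=F.)
Total: 0 + 2 = 2.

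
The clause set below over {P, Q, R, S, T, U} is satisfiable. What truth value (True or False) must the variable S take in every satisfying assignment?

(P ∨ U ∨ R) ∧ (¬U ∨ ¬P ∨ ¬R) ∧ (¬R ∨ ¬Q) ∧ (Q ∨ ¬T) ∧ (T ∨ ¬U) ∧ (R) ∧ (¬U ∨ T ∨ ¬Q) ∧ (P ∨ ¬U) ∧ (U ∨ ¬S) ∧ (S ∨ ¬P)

Suppose S = True.
From the singleton clause (R), R = True.
From the singleton clause (¬Q), Q = False.
From the singleton clause (¬T), T = False.
From the singleton clause (¬U), U = False.
Now (U) is unsatisfied and unit — conflict.
So every satisfying assignment has S = False.

False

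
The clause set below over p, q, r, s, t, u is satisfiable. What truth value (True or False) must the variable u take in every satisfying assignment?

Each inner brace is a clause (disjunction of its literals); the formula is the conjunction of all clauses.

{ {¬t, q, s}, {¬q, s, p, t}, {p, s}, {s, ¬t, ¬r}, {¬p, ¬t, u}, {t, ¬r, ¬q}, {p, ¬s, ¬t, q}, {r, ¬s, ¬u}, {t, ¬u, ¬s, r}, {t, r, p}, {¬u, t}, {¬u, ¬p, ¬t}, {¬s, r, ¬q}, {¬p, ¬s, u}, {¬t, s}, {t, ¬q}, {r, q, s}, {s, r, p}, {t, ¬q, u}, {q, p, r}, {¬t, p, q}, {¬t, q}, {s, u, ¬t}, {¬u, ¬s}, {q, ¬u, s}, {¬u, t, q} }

Suppose u = True.
From the singleton clause (t), t = True.
From the singleton clause (¬p), p = False.
From the singleton clause (s), s = True.
But (¬s) is also a unit clause — contradiction.
So every satisfying assignment has u = False.

False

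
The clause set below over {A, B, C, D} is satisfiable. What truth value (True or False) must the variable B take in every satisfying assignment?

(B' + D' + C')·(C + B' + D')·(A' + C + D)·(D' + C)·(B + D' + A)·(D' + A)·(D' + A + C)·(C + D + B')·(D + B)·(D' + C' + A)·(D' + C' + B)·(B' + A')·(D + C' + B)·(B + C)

True

Suppose B = 0.
(D) alone gives D = 1.
(C) alone gives C = 1.
Now (C') is unsatisfied and unit — conflict.
So every satisfying assignment has B = True.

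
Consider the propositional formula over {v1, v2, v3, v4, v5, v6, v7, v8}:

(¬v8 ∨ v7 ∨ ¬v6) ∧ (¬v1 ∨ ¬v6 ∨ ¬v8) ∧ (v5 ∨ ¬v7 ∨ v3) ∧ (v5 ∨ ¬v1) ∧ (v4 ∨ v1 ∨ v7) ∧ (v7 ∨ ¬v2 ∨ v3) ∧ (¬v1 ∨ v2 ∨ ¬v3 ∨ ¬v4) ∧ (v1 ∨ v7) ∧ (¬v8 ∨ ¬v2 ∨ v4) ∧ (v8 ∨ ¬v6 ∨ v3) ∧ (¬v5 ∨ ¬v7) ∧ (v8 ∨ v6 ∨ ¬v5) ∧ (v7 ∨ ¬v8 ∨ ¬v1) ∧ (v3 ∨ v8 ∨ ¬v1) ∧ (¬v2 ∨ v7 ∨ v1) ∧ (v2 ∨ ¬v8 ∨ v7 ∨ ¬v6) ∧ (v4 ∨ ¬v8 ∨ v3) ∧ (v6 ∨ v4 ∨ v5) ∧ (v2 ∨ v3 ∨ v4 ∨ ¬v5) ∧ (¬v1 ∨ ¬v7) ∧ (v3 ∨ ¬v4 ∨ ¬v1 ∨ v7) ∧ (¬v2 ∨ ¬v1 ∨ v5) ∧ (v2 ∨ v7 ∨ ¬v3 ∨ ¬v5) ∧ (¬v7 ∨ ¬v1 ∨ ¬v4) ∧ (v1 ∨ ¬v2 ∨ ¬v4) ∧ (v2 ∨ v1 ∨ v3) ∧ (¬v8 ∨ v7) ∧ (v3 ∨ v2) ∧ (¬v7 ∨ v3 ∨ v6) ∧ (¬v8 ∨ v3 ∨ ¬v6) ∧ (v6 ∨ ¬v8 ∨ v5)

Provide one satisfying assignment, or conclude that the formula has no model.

Try v5 = False.
The clause (¬v1) is unit, so v1 = False.
The clause (v7) is unit, so v7 = True.
The clause (v3) is unit, so v3 = True.
Try v6 = True.
Try v2 = False.
All clauses hold; v4, v8 can take either value.

v1: False, v2: False, v3: True, v4: True, v5: False, v6: True, v7: True, v8: True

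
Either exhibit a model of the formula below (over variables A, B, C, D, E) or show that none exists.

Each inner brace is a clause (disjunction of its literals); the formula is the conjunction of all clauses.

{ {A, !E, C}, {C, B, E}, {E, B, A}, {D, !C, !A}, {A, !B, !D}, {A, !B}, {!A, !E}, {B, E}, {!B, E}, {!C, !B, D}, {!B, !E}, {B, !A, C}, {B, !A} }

A=false,  B=false,  C=true,  D=false,  E=true

Suppose A = false.
(!B) alone gives B = false.
(E) alone gives E = true.
(C) alone gives C = true.
No clause remains; D is free.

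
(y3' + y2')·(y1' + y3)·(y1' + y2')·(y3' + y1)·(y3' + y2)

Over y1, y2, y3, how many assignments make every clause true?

2

There are 2^3 = 8 truth assignments over (y1, y2, y3).
Check each against the 5 clauses (columns in the order y1, y2, y3):
  F F F  ✓ satisfies all
  F F T  ✗ fails (y3' + y1)
  F T F  ✓ satisfies all
  F T T  ✗ fails (y3' + y2')
  T F F  ✗ fails (y1' + y3)
  T F T  ✗ fails (y3' + y2)
  T T F  ✗ fails (y1' + y3)
  T T T  ✗ fails (y3' + y2')
2 of the 8 rows are models.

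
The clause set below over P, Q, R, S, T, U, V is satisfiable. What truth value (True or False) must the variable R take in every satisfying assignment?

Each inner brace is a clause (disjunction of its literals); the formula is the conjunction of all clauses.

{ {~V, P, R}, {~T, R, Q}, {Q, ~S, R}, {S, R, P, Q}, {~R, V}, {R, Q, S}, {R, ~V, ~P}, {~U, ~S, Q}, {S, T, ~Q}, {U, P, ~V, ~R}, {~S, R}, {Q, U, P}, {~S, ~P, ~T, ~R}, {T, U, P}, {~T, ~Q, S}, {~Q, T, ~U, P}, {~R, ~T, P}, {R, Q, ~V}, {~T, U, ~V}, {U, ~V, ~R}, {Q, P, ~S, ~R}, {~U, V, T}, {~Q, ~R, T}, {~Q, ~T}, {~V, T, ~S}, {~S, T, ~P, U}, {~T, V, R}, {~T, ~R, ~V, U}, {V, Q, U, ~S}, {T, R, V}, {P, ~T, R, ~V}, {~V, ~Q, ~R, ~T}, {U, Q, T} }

True

Suppose R = 0.
The clause (~S) is unit, so S = 0.
The clause (Q) is unit, so Q = 1.
The clause (T) is unit, so T = 1.
But (~T) is also a unit clause — contradiction.
So every satisfying assignment has R = True.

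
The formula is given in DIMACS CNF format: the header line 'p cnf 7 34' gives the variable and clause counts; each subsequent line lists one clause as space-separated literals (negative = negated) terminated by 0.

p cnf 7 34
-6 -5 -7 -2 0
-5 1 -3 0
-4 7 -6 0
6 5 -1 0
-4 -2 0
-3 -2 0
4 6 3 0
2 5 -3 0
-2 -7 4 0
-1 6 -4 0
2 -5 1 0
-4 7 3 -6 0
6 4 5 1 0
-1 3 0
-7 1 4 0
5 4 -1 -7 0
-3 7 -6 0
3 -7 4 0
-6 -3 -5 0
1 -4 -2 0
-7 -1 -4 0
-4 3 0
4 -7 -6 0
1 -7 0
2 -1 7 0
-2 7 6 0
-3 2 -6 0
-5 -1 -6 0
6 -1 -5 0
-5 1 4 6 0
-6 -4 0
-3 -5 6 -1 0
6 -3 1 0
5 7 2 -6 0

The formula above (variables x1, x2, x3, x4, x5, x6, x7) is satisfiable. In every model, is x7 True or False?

False

Suppose x7 = True.
The clause (x1) is unit, so x1 = True.
The clause (x3) is unit, so x3 = True.
The clause (¬x2) is unit, so x2 = False.
The clause (x5) is unit, so x5 = True.
The clause (¬x6) is unit, so x6 = False.
That conflicts with the unit clause (x6).
So every satisfying assignment has x7 = False.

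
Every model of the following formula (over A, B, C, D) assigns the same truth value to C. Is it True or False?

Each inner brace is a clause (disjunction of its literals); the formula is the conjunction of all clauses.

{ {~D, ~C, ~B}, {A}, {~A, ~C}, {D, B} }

Suppose C = 1.
Unit clause (A) forces A = 1.
But (~A) is also a unit clause — contradiction.
So every satisfying assignment has C = False.

False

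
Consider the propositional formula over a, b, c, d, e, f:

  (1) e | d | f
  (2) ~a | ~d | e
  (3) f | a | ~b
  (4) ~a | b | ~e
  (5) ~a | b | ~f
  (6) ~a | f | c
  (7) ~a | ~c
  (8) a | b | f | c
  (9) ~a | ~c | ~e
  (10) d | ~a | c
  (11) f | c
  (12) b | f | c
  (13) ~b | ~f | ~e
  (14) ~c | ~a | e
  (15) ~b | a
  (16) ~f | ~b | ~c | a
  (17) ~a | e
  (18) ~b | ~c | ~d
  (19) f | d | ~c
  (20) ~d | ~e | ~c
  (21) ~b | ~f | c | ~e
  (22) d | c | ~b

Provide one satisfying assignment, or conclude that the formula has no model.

Try a = 0.
The clause (~b) is unit, so b = 0.
Try f = 1.
Try d = 0.
No clause remains; c, e are free.

a=0, b=0, c=1, d=0, e=0, f=1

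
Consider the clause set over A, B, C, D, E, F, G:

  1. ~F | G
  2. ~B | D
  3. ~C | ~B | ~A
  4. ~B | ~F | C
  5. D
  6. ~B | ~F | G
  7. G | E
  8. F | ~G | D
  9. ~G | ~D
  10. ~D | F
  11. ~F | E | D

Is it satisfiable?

No, unsatisfiable

(D) alone gives D = 1.
(~G) alone gives G = 0.
(~F) alone gives F = 0.
Now (F) is unsatisfied and unit — conflict.
No assignment satisfies every clause.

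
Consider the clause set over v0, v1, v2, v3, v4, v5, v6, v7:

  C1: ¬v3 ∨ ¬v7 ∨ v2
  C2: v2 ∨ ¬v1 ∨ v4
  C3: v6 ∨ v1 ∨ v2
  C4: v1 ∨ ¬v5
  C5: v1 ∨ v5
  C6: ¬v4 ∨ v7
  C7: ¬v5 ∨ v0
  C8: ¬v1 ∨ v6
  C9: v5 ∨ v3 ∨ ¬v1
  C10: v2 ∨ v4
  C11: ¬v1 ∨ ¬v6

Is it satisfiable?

No, unsatisfiable

Suppose v1 = True.
From the singleton clause (v6), v6 = True.
But (¬v6) is also a unit clause — contradiction.
So v1 must be the other value — set v1 = False.
From the singleton clause (¬v5), v5 = False.
But (v5) is also a unit clause — contradiction.
Either choice for v1 ends in contradiction.
No assignment satisfies every clause.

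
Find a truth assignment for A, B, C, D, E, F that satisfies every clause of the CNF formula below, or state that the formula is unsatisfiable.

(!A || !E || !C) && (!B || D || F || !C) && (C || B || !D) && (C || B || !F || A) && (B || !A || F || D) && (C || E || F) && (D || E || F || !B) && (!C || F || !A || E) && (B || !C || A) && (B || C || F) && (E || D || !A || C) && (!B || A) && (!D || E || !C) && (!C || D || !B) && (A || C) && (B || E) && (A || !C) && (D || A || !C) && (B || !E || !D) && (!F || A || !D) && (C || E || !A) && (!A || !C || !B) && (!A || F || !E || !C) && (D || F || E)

Suppose B = true.
(A) alone gives A = true.
(!C) alone gives C = false.
(E) alone gives E = true.
No clause remains; D, F are free.

A: true; B: true; C: false; D: false; E: true; F: false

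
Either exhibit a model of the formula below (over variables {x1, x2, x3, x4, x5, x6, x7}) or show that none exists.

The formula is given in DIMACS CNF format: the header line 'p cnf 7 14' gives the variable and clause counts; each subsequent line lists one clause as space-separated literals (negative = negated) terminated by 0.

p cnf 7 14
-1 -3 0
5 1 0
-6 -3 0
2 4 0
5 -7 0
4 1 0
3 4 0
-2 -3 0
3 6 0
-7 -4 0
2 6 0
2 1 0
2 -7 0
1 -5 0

Suppose x1 = True.
Unit clause (¬x3) forces x3 = False.
Unit clause (x4) forces x4 = True.
Unit clause (x6) forces x6 = True.
Unit clause (¬x7) forces x7 = False.
No clause remains; x2, x5 are free.

x1: True; x2: True; x3: False; x4: True; x5: True; x6: True; x7: False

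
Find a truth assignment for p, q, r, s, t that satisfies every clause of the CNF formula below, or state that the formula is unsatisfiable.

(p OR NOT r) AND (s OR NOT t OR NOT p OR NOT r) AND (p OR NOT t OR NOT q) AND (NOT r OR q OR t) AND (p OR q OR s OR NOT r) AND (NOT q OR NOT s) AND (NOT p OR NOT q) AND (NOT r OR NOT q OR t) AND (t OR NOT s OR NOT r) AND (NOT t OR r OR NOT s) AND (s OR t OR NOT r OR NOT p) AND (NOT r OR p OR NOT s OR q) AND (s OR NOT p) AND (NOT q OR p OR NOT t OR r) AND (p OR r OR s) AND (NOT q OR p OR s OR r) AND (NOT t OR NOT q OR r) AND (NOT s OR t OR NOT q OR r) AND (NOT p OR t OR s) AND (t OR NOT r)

Branch on p: set p = false.
The clause (NOT r) is unit, so r = false.
The clause (s) is unit, so s = true.
The clause (NOT q) is unit, so q = false.
The clause (NOT t) is unit, so t = false.
Every clause now holds.

p: false, q: false, r: false, s: true, t: false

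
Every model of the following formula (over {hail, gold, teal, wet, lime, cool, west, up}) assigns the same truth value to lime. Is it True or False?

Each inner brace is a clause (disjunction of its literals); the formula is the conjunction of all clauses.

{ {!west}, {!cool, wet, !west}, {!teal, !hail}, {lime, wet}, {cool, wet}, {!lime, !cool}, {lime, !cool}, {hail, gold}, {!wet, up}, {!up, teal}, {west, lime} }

True

Suppose lime = false.
(!west) alone gives west = false.
Now (west) is unsatisfied and unit — conflict.
So every satisfying assignment has lime = True.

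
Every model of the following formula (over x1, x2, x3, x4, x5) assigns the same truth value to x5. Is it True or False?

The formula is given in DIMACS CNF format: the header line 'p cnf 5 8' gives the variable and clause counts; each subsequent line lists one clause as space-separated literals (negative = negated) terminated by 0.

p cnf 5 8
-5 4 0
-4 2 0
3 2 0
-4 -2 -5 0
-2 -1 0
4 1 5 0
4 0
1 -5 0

Suppose x5 = True.
From the singleton clause (x4), x4 = True.
From the singleton clause (x2), x2 = True.
That conflicts with the unit clause (¬x2).
So every satisfying assignment has x5 = False.

False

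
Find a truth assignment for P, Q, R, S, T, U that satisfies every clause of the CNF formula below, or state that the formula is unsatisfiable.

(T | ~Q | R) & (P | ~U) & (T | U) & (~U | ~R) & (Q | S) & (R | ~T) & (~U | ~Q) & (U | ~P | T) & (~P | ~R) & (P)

P=1; Q=0; R=0; S=1; T=0; U=1

The clause (P) is unit, so P = 1.
The clause (~R) is unit, so R = 0.
The clause (~T) is unit, so T = 0.
The clause (~Q) is unit, so Q = 0.
The clause (U) is unit, so U = 1.
The clause (S) is unit, so S = 1.
This assignment satisfies each clause.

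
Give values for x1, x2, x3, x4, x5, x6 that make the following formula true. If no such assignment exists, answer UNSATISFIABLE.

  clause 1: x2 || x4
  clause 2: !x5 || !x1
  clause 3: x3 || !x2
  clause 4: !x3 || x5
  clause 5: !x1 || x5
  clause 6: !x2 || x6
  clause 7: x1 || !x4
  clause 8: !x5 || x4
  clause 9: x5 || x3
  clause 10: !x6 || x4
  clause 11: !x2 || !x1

UNSATISFIABLE

Suppose x2 = true.
Unit clause (x3) forces x3 = true.
Unit clause (x5) forces x5 = true.
Unit clause (!x1) forces x1 = false.
Unit clause (x6) forces x6 = true.
Unit clause (!x4) forces x4 = false.
Now (x4) is unsatisfied and unit — conflict.
Undo x2 and try x2 = false.
Unit clause (x4) forces x4 = true.
Unit clause (x1) forces x1 = true.
Unit clause (!x5) forces x5 = false.
Now (x5) is unsatisfied and unit — conflict.
Both values of x2 lead to a conflict.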